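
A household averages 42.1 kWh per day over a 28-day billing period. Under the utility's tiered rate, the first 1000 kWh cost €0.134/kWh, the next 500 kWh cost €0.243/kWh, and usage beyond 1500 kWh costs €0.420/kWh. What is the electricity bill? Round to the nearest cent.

€177.45

Usage = 42.1 kWh/day × 28 days = 1178.8 kWh
First 1000 kWh × €0.134 = €134.00
Next 178.8 kWh × €0.243 = €43.45
Remaining tier: 0 kWh (not reached)
Total = €177.45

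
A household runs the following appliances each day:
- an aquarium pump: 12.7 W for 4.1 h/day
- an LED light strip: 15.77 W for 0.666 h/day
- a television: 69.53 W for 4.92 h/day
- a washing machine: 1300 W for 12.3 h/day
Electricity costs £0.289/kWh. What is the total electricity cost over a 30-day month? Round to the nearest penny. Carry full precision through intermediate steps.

aquarium pump: 12.7 W × 4.1 h × 30 d = 1,562 Wh = 1.562 kWh
LED light strip: 15.77 W × 0.666 h × 30 d = 315 Wh = 0.3151 kWh
television: 69.53 W × 4.92 h × 30 d = 10,263 Wh = 10.26 kWh
washing machine: 1300 W × 12.3 h × 30 d = 479,700 Wh = 479.7 kWh
Total energy = 1.562 + 0.3151 + 10.26 + 479.7 = 491.8 kWh
Cost = 491.8 kWh × £0.289 = £142.14

£142.14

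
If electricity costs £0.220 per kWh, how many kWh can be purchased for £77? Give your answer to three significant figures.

350 kWh

£77 / £0.220 per kWh = 350 kWh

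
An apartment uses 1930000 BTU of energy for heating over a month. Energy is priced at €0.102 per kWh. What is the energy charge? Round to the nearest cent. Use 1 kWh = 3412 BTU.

€57.70

1930000 BTU × (0.00029308 kWh/BTU) = 565.7 kWh
Cost = 565.7 kWh × €0.102/kWh = €57.70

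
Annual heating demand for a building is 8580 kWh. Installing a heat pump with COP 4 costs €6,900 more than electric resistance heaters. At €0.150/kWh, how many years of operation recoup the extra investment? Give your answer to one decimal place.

Resistance: 8580 kWh × €0.150 = €1,287.00/yr
Heat pump: 8580 / 4 = 2145 kWh in → × €0.150 = €321.75/yr
Annual savings = €965.25
Payback = €6,900 / €965.25 = 7.15 years

7.1 years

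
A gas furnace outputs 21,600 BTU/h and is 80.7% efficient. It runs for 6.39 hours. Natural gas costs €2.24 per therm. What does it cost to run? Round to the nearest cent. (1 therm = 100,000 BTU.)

Heat delivered = 21,600 BTU/h × 6.39 h = 138,024 BTU
Gas input = 138,024 / 0.807 = 171,033 BTU
= 171,033 / 100,000 = 1.71 therm
Cost = 1.71 × €2.24/therm = €3.83

€3.83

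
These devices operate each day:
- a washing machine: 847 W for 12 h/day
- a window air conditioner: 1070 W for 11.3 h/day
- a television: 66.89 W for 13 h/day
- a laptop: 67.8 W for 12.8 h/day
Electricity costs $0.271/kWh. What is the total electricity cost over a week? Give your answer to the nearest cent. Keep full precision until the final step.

$45.51

washing machine: 847 W × 12 h × 7 d = 71,148 Wh = 71.15 kWh
window air conditioner: 1070 W × 11.3 h × 7 d = 84,637 Wh = 84.64 kWh
television: 66.89 W × 13 h × 7 d = 6,087 Wh = 6.087 kWh
laptop: 67.8 W × 12.8 h × 7 d = 6,075 Wh = 6.075 kWh
Total energy = 71.15 + 84.64 + 6.087 + 6.075 = 167.9 kWh
Cost = 167.9 kWh × $0.271 = $45.51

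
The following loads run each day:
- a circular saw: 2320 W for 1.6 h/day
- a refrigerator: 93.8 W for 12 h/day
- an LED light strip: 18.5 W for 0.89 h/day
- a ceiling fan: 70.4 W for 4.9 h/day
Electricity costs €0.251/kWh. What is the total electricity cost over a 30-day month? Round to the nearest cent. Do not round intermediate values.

€39.15

circular saw: 2320 W × 1.6 h × 30 d = 111,360 Wh = 111.4 kWh
refrigerator: 93.8 W × 12 h × 30 d = 33,768 Wh = 33.77 kWh
LED light strip: 18.5 W × 0.89 h × 30 d = 494 Wh = 0.494 kWh
ceiling fan: 70.4 W × 4.9 h × 30 d = 10,349 Wh = 10.35 kWh
Total energy = 111.4 + 33.77 + 0.494 + 10.35 = 156 kWh
Cost = 156 kWh × €0.251 = €39.15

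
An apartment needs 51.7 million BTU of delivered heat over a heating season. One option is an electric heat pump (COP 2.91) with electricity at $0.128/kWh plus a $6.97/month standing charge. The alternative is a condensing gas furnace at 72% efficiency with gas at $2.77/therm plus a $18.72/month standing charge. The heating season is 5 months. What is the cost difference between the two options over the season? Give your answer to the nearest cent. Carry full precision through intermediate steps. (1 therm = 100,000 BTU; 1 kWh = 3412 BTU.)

$1381.27

Heat load = 51.7 × 10⁶ BTU = 51,700,000 BTU
Gas: input = 51,700,000 / 0.72 = 71,805,556 BTU = 718.1 therm → 718.1 × $2.77 = $1,989.01; + 5 × $18.72 standing = $2,082.61
Heat pump: 51,700,000 BTU / 3412 = 15,150 kWh heat; / 2.91 = 5,207 kWh in → × $0.128 = $666.50; + 5 × $6.97 standing = $701.35
Difference = |$2,082.61 − $701.35| = $1,381.27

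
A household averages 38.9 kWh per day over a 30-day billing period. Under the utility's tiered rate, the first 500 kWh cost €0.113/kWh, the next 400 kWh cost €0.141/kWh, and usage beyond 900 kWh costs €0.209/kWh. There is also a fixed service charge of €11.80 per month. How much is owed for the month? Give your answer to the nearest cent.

Usage = 38.9 kWh/day × 30 days = 1167 kWh
First 500 kWh × €0.113 = €56.50
Next 400 kWh × €0.141 = €56.40
Remaining 267 kWh × €0.209 = €55.80
Energy charge = €168.70; + service €11.80 = €180.50

€180.50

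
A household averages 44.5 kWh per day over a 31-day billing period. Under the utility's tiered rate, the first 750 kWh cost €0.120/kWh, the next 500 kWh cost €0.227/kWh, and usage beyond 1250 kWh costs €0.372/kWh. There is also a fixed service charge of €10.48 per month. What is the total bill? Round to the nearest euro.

€262

Usage = 44.5 kWh/day × 31 days = 1379.5 kWh
First 750 kWh × €0.120 = €90.00
Next 500 kWh × €0.227 = €113.50
Remaining 129.5 kWh × €0.372 = €48.17
Energy charge = €251.67; + service €10.48 = €262.15 ≈ €262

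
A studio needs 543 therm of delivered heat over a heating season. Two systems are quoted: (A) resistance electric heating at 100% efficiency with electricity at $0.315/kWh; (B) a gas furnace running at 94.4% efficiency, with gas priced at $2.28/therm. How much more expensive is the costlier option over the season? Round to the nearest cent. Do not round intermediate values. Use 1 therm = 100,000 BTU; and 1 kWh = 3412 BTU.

$3701.56

Heat load = 543 therm × 100,000 = 54,300,000 BTU
Gas: input = 54,300,000 / 0.944 = 57,521,186 BTU = 575.2 therm → 575.2 × $2.28 = $1,311.48
Electric: 54,300,000 BTU / 3412 = 15,910 kWh → × $0.315 = $5,013.04
Difference = |$1,311.48 − $5,013.04| = $3,701.56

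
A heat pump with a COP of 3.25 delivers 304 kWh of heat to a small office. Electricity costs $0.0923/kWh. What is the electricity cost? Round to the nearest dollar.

Electrical input = 304 kWh / 3.25 = 93.54 kWh
Cost = 93.54 × $0.0923/kWh = $8.63 ≈ $9

$9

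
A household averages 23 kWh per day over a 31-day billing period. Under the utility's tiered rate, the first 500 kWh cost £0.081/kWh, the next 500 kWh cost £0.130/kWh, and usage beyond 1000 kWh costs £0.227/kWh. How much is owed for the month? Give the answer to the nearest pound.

Usage = 23 kWh/day × 31 days = 713 kWh
First 500 kWh × £0.081 = £40.50
Next 213 kWh × £0.130 = £27.69
Remaining tier: 0 kWh (not reached)
Total = £68.19 ≈ £68

£68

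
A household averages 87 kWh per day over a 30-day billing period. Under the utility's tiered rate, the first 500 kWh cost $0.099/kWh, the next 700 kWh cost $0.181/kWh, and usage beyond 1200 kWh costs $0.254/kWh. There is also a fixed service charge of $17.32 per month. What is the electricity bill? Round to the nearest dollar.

Usage = 87 kWh/day × 30 days = 2610 kWh
First 500 kWh × $0.099 = $49.50
Next 700 kWh × $0.181 = $126.70
Remaining 1410 kWh × $0.254 = $358.14
Energy charge = $534.34; + service $17.32 = $551.66 ≈ $552

$552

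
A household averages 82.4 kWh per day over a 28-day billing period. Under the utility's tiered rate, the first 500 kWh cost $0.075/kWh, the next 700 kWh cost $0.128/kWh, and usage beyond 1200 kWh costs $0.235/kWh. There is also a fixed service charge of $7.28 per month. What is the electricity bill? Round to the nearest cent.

Usage = 82.4 kWh/day × 28 days = 2307.2 kWh
First 500 kWh × $0.075 = $37.50
Next 700 kWh × $0.128 = $89.60
Remaining 1107.2 kWh × $0.235 = $260.19
Energy charge = $387.29; + service $7.28 = $394.57

$394.57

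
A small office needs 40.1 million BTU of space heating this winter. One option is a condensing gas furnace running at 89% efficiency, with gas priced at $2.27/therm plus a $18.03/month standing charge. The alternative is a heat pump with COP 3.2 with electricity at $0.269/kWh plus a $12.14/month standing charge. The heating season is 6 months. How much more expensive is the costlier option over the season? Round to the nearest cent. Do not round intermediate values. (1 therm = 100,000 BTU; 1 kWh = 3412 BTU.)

$70.16

Heat load = 40.1 × 10⁶ BTU = 40,100,000 BTU
Gas: input = 40,100,000 / 0.89 = 45,056,180 BTU = 450.6 therm → 450.6 × $2.27 = $1,022.78; + 6 × $18.03 standing = $1,130.96
Heat pump: 40,100,000 BTU / 3412 = 11,750 kWh heat; / 3.2 = 3,673 kWh in → × $0.269 = $987.96; + 6 × $12.14 standing = $1,060.80
Difference = |$1,130.96 − $1,060.80| = $70.16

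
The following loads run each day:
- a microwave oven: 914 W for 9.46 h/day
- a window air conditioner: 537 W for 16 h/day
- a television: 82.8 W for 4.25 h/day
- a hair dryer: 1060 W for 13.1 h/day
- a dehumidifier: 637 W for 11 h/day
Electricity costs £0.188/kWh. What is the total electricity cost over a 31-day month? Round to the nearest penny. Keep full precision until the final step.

microwave oven: 914 W × 9.46 h × 31 d = 268,040 Wh = 268 kWh
window air conditioner: 537 W × 16 h × 31 d = 266,352 Wh = 266.4 kWh
television: 82.8 W × 4.25 h × 31 d = 10,909 Wh = 10.91 kWh
hair dryer: 1060 W × 13.1 h × 31 d = 430,466 Wh = 430.5 kWh
dehumidifier: 637 W × 11 h × 31 d = 217,217 Wh = 217.2 kWh
Total energy = 268 + 266.4 + 10.91 + 430.5 + 217.2 = 1,193 kWh
Cost = 1,193 kWh × £0.188 = £224.28

£224.28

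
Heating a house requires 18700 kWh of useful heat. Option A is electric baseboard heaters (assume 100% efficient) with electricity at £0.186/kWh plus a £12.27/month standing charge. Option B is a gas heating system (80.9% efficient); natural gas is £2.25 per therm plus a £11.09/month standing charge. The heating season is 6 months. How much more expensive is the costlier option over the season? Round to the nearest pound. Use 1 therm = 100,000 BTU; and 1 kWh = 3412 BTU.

£1711

Heat load = 18700 kWh × 3412 = 63,804,400 BTU
Gas: input = 63,804,400 / 0.809 = 78,868,232 BTU = 788.7 therm → 788.7 × £2.25 = £1,774.54; + 6 × £11.09 standing = £1,841.08
Electric: 63,804,400 BTU / 3412 = 18,700 kWh → × £0.186 = £3,478.20; + 6 × £12.27 standing = £3,551.82
Difference = |£1,841.08 − £3,551.82| = £1,710.74 ≈ £1711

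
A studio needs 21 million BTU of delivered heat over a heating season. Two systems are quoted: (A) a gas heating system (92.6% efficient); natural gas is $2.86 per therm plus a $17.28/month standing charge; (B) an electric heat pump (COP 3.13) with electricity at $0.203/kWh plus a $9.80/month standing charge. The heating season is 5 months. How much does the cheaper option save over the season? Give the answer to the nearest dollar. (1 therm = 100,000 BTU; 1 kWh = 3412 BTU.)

Heat load = 21 × 10⁶ BTU = 21,000,000 BTU
Gas: input = 21,000,000 / 0.926 = 22,678,186 BTU = 226.8 therm → 226.8 × $2.86 = $648.60; + 5 × $17.28 standing = $735.00
Heat pump: 21,000,000 BTU / 3412 = 6,155 kWh heat; / 3.13 = 1,966 kWh in → × $0.203 = $399.17; + 5 × $9.80 standing = $448.17
Difference = |$735.00 − $448.17| = $286.82 ≈ $287

$287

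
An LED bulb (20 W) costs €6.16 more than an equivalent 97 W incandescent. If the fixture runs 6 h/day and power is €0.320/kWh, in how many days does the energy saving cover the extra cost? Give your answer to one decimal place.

41.7 days

Power saved = 97 − 20 = 77 W
Daily energy saved = 77 W × 6 h = 462 Wh = 0.462 kWh
Daily savings = 0.462 × €0.320 = €0.1478
Payback = €6.16 / €0.1478 per day = 41.67 days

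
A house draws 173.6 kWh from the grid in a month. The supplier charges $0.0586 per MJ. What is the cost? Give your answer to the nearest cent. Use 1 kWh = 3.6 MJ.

$36.62

173.6 kWh × (3.6 MJ/kWh) = 625 MJ
Cost = 625 MJ × $0.0586/MJ = $36.62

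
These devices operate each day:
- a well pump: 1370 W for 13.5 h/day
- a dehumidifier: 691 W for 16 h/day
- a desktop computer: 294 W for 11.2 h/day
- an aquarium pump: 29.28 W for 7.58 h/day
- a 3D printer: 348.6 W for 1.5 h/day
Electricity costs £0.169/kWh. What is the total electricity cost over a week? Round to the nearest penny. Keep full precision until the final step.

£39.74

well pump: 1370 W × 13.5 h × 7 d = 129,465 Wh = 129.5 kWh
dehumidifier: 691 W × 16 h × 7 d = 77,392 Wh = 77.39 kWh
desktop computer: 294 W × 11.2 h × 7 d = 23,050 Wh = 23.05 kWh
aquarium pump: 29.28 W × 7.58 h × 7 d = 1,554 Wh = 1.554 kWh
3D printer: 348.6 W × 1.5 h × 7 d = 3,660 Wh = 3.66 kWh
Total energy = 129.5 + 77.39 + 23.05 + 1.554 + 3.66 = 235.1 kWh
Cost = 235.1 kWh × £0.169 = £39.74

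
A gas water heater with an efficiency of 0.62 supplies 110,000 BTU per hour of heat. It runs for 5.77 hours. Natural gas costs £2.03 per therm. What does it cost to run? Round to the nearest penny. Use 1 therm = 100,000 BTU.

£20.78

Heat delivered = 110,000 BTU/h × 5.77 h = 634,700 BTU
Gas input = 634,700 / 0.62 = 1,023,710 BTU
= 1,023,710 / 100,000 = 10.24 therm
Cost = 10.24 × £2.03/therm = £20.78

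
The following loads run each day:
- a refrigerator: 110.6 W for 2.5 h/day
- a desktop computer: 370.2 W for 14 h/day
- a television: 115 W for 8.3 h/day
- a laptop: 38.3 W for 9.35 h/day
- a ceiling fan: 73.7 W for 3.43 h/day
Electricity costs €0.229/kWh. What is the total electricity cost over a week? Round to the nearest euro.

€11

refrigerator: 110.6 W × 2.5 h × 7 d = 1,936 Wh = 1.935 kWh
desktop computer: 370.2 W × 14 h × 7 d = 36,280 Wh = 36.28 kWh
television: 115 W × 8.3 h × 7 d = 6,682 Wh = 6.682 kWh
laptop: 38.3 W × 9.35 h × 7 d = 2,507 Wh = 2.507 kWh
ceiling fan: 73.7 W × 3.43 h × 7 d = 1,770 Wh = 1.77 kWh
Total energy = 1.935 + 36.28 + 6.682 + 2.507 + 1.77 = 49.17 kWh
Cost = 49.17 kWh × €0.229 = €11.26 ≈ €11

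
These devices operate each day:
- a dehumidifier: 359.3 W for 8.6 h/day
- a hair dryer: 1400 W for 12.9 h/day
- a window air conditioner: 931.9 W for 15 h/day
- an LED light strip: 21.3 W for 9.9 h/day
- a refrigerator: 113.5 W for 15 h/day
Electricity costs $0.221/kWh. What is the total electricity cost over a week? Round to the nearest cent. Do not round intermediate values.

dehumidifier: 359.3 W × 8.6 h × 7 d = 21,630 Wh = 21.63 kWh
hair dryer: 1400 W × 12.9 h × 7 d = 126,420 Wh = 126.4 kWh
window air conditioner: 931.9 W × 15 h × 7 d = 97,850 Wh = 97.85 kWh
LED light strip: 21.3 W × 9.9 h × 7 d = 1,476 Wh = 1.476 kWh
refrigerator: 113.5 W × 15 h × 7 d = 11,918 Wh = 11.92 kWh
Total energy = 21.63 + 126.4 + 97.85 + 1.476 + 11.92 = 259.3 kWh
Cost = 259.3 kWh × $0.221 = $57.30

$57.30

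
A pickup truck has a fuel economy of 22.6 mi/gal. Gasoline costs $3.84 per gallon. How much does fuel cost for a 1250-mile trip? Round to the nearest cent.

$212.39

Fuel = 1250 mi / 22.6 mpg = 55.31 gal
Cost = 55.31 gal × $3.84/gal = $212.39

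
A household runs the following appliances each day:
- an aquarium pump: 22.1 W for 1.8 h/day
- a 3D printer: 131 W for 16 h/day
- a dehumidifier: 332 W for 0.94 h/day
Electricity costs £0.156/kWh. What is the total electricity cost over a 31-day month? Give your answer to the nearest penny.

aquarium pump: 22.1 W × 1.8 h × 31 d = 1,233 Wh = 1.233 kWh
3D printer: 131 W × 16 h × 31 d = 64,976 Wh = 64.98 kWh
dehumidifier: 332 W × 0.94 h × 31 d = 9,674 Wh = 9.674 kWh
Total energy = 1.233 + 64.98 + 9.674 = 75.88 kWh
Cost = 75.88 kWh × £0.156 = £11.84

£11.84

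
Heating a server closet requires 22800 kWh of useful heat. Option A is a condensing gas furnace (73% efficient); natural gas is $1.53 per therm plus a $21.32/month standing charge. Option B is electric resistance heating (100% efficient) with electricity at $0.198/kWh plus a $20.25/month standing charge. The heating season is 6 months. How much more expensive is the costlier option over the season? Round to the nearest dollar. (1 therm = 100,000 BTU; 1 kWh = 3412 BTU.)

$2878

Heat load = 22800 kWh × 3412 = 77,793,600 BTU
Gas: input = 77,793,600 / 0.73 = 106,566,575 BTU = 1,066 therm → 1,066 × $1.53 = $1,630.47; + 6 × $21.32 standing = $1,758.39
Electric: 77,793,600 BTU / 3412 = 22,800 kWh → × $0.198 = $4,514.40; + 6 × $20.25 standing = $4,635.90
Difference = |$1,758.39 − $4,635.90| = $2,877.51 ≈ $2878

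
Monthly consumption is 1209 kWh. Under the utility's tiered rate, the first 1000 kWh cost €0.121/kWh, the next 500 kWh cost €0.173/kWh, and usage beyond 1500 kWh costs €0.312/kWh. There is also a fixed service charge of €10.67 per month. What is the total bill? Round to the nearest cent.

First 1000 kWh × €0.121 = €121.00
Next 209 kWh × €0.173 = €36.16
Remaining tier: 0 kWh (not reached)
Energy charge = €157.16; + service €10.67 = €167.83

€167.83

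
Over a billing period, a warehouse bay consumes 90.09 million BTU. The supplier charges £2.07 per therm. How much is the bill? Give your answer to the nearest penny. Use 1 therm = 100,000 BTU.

£1864.86

90.09 million BTU × (10 therm/million BTU) = 900.9 therm
Cost = 900.9 therm × £2.07/therm = £1,864.86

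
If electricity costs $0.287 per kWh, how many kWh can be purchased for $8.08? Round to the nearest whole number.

28 kWh

$8.08 / $0.287 per kWh = 28.15 kWh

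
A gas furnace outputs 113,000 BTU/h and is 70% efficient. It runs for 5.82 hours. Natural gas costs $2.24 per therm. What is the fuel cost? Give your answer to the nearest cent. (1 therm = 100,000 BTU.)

Heat delivered = 113,000 BTU/h × 5.82 h = 657,660 BTU
Gas input = 657,660 / 0.70 = 939,514 BTU
= 939,514 / 100,000 = 9.395 therm
Cost = 9.395 × $2.24/therm = $21.05

$21.05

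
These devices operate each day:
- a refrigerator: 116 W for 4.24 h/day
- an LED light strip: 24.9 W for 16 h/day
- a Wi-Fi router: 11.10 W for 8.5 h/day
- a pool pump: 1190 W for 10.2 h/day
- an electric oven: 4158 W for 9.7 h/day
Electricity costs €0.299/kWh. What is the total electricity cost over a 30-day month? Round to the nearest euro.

€479

refrigerator: 116 W × 4.24 h × 30 d = 14,755 Wh = 14.76 kWh
LED light strip: 24.9 W × 16 h × 30 d = 11,952 Wh = 11.95 kWh
Wi-Fi router: 11.10 W × 8.5 h × 30 d = 2,830 Wh = 2.83 kWh
pool pump: 1190 W × 10.2 h × 30 d = 364,140 Wh = 364.1 kWh
electric oven: 4158 W × 9.7 h × 30 d = 1,209,978 Wh = 1,210 kWh
Total energy = 14.76 + 11.95 + 2.83 + 364.1 + 1,210 = 1,604 kWh
Cost = 1,604 kWh × €0.299 = €479.49 ≈ €479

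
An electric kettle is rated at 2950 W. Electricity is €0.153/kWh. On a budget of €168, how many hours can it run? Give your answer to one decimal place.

Energy budget = €168 / €0.153 per kWh = 1,098 kWh = 1,098,039 Wh
Runtime = 1,098,039 Wh / 2950 W = 372.2 h

372.2 h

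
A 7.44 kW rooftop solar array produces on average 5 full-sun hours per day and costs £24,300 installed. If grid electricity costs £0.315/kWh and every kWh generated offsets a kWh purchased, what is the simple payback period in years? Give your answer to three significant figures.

5.68 years

Daily generation = 7.44 kW × 5 h = 37.2 kWh
Annual generation = 37.2 × 365 = 13578 kWh
Annual savings = 13578 × £0.315 = £4,277.07
Payback = £24,300 / £4,277.07 = 5.68 years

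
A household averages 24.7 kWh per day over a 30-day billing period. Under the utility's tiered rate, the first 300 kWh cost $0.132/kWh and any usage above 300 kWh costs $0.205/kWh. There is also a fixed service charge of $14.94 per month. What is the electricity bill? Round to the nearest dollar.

$145

Usage = 24.7 kWh/day × 30 days = 741 kWh
First 300 kWh × $0.132 = $39.60
Remaining 441 kWh × $0.205 = $90.41
Energy charge = $130.00; + service $14.94 = $144.94 ≈ $145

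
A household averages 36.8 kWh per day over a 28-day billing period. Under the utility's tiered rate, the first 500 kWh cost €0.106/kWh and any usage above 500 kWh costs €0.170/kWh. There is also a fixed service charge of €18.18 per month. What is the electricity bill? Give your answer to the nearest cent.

Usage = 36.8 kWh/day × 28 days = 1030.4 kWh
First 500 kWh × €0.106 = €53.00
Remaining 530.4 kWh × €0.170 = €90.17
Energy charge = €143.17; + service €18.18 = €161.35

€161.35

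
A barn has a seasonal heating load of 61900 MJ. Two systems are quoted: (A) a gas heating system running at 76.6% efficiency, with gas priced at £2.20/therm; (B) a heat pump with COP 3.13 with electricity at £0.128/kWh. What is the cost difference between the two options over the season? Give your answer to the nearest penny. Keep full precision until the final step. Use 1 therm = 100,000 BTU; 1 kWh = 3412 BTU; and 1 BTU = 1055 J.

£981.90

Heat load = 61900 MJ = 61,900,000,000 J / 1055 = 58,672,986 BTU
Gas: input = 58,672,986 / 0.766 = 76,596,587 BTU = 766 therm → 766 × £2.20 = £1,685.12
Heat pump: 58,672,986 BTU / 3412 = 17,200 kWh heat; / 3.13 = 5,494 kWh in → × £0.128 = £703.23
Difference = |£1,685.12 − £703.23| = £981.90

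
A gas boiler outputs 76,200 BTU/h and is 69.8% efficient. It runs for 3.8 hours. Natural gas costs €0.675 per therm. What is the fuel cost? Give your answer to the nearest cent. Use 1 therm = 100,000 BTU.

Heat delivered = 76,200 BTU/h × 3.8 h = 289,560 BTU
Gas input = 289,560 / 0.698 = 414,842 BTU
= 414,842 / 100,000 = 4.148 therm
Cost = 4.148 × €0.675/therm = €2.80

€2.80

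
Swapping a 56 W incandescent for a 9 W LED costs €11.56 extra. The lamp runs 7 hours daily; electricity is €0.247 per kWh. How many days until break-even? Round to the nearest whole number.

Power saved = 56 − 9 = 47 W
Daily energy saved = 47 W × 7 h = 329 Wh = 0.329 kWh
Daily savings = 0.329 × €0.247 = €0.0813
Payback = €11.56 / €0.0813 per day = 142.3 days

142 days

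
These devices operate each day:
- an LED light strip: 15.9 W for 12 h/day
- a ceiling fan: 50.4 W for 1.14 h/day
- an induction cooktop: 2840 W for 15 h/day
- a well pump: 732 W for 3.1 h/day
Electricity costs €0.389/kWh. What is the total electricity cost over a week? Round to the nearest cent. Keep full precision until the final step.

LED light strip: 15.9 W × 12 h × 7 d = 1,336 Wh = 1.336 kWh
ceiling fan: 50.4 W × 1.14 h × 7 d = 402 Wh = 0.4022 kWh
induction cooktop: 2840 W × 15 h × 7 d = 298,200 Wh = 298.2 kWh
well pump: 732 W × 3.1 h × 7 d = 15,884 Wh = 15.88 kWh
Total energy = 1.336 + 0.4022 + 298.2 + 15.88 = 315.8 kWh
Cost = 315.8 kWh × €0.389 = €122.85

€122.85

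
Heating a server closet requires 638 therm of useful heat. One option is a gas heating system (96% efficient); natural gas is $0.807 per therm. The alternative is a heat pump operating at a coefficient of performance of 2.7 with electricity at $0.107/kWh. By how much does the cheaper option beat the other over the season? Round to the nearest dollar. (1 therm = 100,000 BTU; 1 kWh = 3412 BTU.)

Heat load = 638 therm × 100,000 = 63,800,000 BTU
Gas: input = 63,800,000 / 0.96 = 66,458,333 BTU = 664.6 therm → 664.6 × $0.807 = $536.32
Heat pump: 63,800,000 BTU / 3412 = 18,700 kWh heat; / 2.7 = 6,925 kWh in → × $0.107 = $741.02
Difference = |$536.32 − $741.02| = $204.70 ≈ $205

$205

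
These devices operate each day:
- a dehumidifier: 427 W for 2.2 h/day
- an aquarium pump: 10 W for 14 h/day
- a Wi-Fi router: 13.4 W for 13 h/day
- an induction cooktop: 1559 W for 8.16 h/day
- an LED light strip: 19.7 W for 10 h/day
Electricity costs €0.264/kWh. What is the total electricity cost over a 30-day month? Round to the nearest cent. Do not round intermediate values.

dehumidifier: 427 W × 2.2 h × 30 d = 28,182 Wh = 28.18 kWh
aquarium pump: 10 W × 14 h × 30 d = 4,200 Wh = 4.2 kWh
Wi-Fi router: 13.4 W × 13 h × 30 d = 5,226 Wh = 5.226 kWh
induction cooktop: 1559 W × 8.16 h × 30 d = 381,643 Wh = 381.6 kWh
LED light strip: 19.7 W × 10 h × 30 d = 5,910 Wh = 5.91 kWh
Total energy = 28.18 + 4.2 + 5.226 + 381.6 + 5.91 = 425.2 kWh
Cost = 425.2 kWh × €0.264 = €112.24

€112.24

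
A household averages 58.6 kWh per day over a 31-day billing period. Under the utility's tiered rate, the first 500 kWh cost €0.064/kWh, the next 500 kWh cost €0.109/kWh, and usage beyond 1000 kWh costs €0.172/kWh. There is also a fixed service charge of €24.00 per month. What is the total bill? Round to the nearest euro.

Usage = 58.6 kWh/day × 31 days = 1816.6 kWh
First 500 kWh × €0.064 = €32.00
Next 500 kWh × €0.109 = €54.50
Remaining 816.6 kWh × €0.172 = €140.46
Energy charge = €226.96; + service €24.00 = €250.96 ≈ €251

€251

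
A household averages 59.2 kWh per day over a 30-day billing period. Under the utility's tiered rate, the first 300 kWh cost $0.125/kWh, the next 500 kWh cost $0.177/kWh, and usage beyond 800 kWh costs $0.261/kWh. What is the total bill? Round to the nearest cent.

Usage = 59.2 kWh/day × 30 days = 1776 kWh
First 300 kWh × $0.125 = $37.50
Next 500 kWh × $0.177 = $88.50
Remaining 976 kWh × $0.261 = $254.74
Total = $380.74

$380.74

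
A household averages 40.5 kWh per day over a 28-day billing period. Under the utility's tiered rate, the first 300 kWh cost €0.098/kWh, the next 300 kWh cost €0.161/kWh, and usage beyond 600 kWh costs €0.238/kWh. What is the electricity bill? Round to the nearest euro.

Usage = 40.5 kWh/day × 28 days = 1134 kWh
First 300 kWh × €0.098 = €29.40
Next 300 kWh × €0.161 = €48.30
Remaining 534 kWh × €0.238 = €127.09
Total = €204.79 ≈ €205

€205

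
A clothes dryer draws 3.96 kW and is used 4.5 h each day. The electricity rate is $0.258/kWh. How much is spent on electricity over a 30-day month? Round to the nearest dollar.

$138

Energy = 3960 W × 4.5 h/day × 30 days = 534,600 Wh = 534.6 kWh
Cost = 534.6 kWh × $0.258/kWh = $137.93 ≈ $138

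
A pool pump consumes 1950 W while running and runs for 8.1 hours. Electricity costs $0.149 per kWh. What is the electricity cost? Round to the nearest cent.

$2.35

Energy = 1950 W × 8.1 h = 15,795 Wh = 15.79 kWh
Cost = 15.79 kWh × $0.149/kWh = $2.35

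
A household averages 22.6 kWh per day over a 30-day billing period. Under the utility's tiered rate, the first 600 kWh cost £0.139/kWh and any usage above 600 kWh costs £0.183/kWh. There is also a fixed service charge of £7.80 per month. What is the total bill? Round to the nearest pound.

Usage = 22.6 kWh/day × 30 days = 678 kWh
First 600 kWh × £0.139 = £83.40
Remaining 78 kWh × £0.183 = £14.27
Energy charge = £97.67; + service £7.80 = £105.47 ≈ £105

£105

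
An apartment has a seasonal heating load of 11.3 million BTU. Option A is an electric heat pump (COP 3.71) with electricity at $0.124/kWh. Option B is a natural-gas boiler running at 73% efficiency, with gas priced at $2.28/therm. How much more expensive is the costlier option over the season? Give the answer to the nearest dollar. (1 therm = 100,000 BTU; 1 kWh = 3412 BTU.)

$242

Heat load = 11.3 × 10⁶ BTU = 11,300,000 BTU
Gas: input = 11,300,000 / 0.73 = 15,479,452 BTU = 154.8 therm → 154.8 × $2.28 = $352.93
Heat pump: 11,300,000 BTU / 3412 = 3,312 kWh heat; / 3.71 = 892.7 kWh in → × $0.124 = $110.69
Difference = |$352.93 − $110.69| = $242.24 ≈ $242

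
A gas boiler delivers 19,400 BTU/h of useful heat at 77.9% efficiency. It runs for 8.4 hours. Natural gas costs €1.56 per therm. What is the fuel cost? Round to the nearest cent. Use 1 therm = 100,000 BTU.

€3.26

Heat delivered = 19,400 BTU/h × 8.4 h = 162,960 BTU
Gas input = 162,960 / 0.779 = 209,191 BTU
= 209,191 / 100,000 = 2.092 therm
Cost = 2.092 × €1.56/therm = €3.26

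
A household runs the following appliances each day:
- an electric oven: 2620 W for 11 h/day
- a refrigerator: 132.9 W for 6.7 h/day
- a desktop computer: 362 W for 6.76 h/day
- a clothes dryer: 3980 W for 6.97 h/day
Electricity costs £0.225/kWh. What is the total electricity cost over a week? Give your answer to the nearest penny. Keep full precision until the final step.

electric oven: 2620 W × 11 h × 7 d = 201,740 Wh = 201.7 kWh
refrigerator: 132.9 W × 6.7 h × 7 d = 6,233 Wh = 6.233 kWh
desktop computer: 362 W × 6.76 h × 7 d = 17,130 Wh = 17.13 kWh
clothes dryer: 3980 W × 6.97 h × 7 d = 194,184 Wh = 194.2 kWh
Total energy = 201.7 + 6.233 + 17.13 + 194.2 = 419.3 kWh
Cost = 419.3 kWh × £0.225 = £94.34

£94.34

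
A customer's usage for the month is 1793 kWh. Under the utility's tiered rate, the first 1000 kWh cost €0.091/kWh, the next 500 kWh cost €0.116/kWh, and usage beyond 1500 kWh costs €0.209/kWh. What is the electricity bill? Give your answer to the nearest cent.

€210.24

First 1000 kWh × €0.091 = €91.00
Next 500 kWh × €0.116 = €58.00
Remaining 293 kWh × €0.209 = €61.24
Total = €210.24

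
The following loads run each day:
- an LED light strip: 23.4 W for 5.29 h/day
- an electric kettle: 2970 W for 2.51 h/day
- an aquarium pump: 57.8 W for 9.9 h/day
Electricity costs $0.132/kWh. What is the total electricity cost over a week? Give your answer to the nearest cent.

LED light strip: 23.4 W × 5.29 h × 7 d = 867 Wh = 0.8665 kWh
electric kettle: 2970 W × 2.51 h × 7 d = 52,183 Wh = 52.18 kWh
aquarium pump: 57.8 W × 9.9 h × 7 d = 4,006 Wh = 4.006 kWh
Total energy = 0.8665 + 52.18 + 4.006 = 57.05 kWh
Cost = 57.05 kWh × $0.132 = $7.53

$7.53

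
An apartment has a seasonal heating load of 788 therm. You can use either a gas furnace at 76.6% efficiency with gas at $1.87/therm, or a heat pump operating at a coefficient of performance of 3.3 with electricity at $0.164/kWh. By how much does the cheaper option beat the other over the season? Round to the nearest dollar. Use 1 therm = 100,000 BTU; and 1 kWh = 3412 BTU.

$776

Heat load = 788 therm × 100,000 = 78,800,000 BTU
Gas: input = 78,800,000 / 0.766 = 102,872,063 BTU = 1,029 therm → 1,029 × $1.87 = $1,923.71
Heat pump: 78,800,000 BTU / 3412 = 23,090 kWh heat; / 3.3 = 6,998 kWh in → × $0.164 = $1,147.75
Difference = |$1,923.71 − $1,147.75| = $775.96 ≈ $776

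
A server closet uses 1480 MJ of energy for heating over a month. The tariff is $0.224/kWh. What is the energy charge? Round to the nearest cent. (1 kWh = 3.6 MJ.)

1480 MJ × (0.27778 kWh/MJ) = 411.1 kWh
Cost = 411.1 kWh × $0.224/kWh = $92.09

$92.09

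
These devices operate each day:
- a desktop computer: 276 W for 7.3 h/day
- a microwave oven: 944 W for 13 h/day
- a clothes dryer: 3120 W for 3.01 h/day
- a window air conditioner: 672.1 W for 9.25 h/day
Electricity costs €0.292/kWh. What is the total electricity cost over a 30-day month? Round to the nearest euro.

desktop computer: 276 W × 7.3 h × 30 d = 60,444 Wh = 60.44 kWh
microwave oven: 944 W × 13 h × 30 d = 368,160 Wh = 368.2 kWh
clothes dryer: 3120 W × 3.01 h × 30 d = 281,736 Wh = 281.7 kWh
window air conditioner: 672.1 W × 9.25 h × 30 d = 186,508 Wh = 186.5 kWh
Total energy = 60.44 + 368.2 + 281.7 + 186.5 = 896.8 kWh
Cost = 896.8 kWh × €0.292 = €261.88 ≈ €262

€262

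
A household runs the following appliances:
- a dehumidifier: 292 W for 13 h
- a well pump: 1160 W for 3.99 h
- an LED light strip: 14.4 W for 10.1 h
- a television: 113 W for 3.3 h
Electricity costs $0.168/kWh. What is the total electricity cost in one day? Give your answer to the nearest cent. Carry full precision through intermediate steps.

dehumidifier: 292 W × 13 h = 3,796 Wh = 3.796 kWh
well pump: 1160 W × 3.99 h = 4,628 Wh = 4.628 kWh
LED light strip: 14.4 W × 10.1 h = 145 Wh = 0.1454 kWh
television: 113 W × 3.3 h = 373 Wh = 0.3729 kWh
Total energy = 3.796 + 4.628 + 0.1454 + 0.3729 = 8.943 kWh
Cost = 8.943 kWh × $0.168 = $1.50

$1.50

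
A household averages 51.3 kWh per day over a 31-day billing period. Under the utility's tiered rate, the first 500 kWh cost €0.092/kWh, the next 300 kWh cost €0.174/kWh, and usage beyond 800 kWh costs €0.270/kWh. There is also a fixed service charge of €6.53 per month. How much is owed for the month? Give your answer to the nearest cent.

€318.11

Usage = 51.3 kWh/day × 31 days = 1590.3 kWh
First 500 kWh × €0.092 = €46.00
Next 300 kWh × €0.174 = €52.20
Remaining 790.3 kWh × €0.270 = €213.38
Energy charge = €311.58; + service €6.53 = €318.11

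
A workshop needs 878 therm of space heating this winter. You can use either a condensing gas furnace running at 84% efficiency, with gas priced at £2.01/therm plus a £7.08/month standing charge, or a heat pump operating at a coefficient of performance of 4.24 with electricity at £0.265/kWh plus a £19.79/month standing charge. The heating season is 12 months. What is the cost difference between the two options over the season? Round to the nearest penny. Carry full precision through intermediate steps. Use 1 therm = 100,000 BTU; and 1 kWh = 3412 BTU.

£340.11

Heat load = 878 therm × 100,000 = 87,800,000 BTU
Gas: input = 87,800,000 / 0.84 = 104,523,810 BTU = 1,045 therm → 1,045 × £2.01 = £2,100.93; + 12 × £7.08 standing = £2,185.89
Heat pump: 87,800,000 BTU / 3412 = 25,730 kWh heat; / 4.24 = 6,069 kWh in → × £0.265 = £1,608.29; + 12 × £19.79 standing = £1,845.77
Difference = |£2,185.89 − £1,845.77| = £340.11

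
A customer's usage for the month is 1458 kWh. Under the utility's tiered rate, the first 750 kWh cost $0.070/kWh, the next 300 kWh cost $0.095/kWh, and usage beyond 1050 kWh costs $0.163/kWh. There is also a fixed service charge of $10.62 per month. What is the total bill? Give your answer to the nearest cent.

First 750 kWh × $0.070 = $52.50
Next 300 kWh × $0.095 = $28.50
Remaining 408 kWh × $0.163 = $66.50
Energy charge = $147.50; + service $10.62 = $158.12

$158.12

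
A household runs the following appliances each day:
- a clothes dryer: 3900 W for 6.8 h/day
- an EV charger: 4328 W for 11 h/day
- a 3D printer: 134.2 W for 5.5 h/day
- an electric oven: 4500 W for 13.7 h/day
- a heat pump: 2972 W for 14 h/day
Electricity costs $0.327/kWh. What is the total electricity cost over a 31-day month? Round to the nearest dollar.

clothes dryer: 3900 W × 6.8 h × 31 d = 822,120 Wh = 822.1 kWh
EV charger: 4328 W × 11 h × 31 d = 1,475,848 Wh = 1,476 kWh
3D printer: 134.2 W × 5.5 h × 31 d = 22,881 Wh = 22.88 kWh
electric oven: 4500 W × 13.7 h × 31 d = 1,911,150 Wh = 1,911 kWh
heat pump: 2972 W × 14 h × 31 d = 1,289,848 Wh = 1,290 kWh
Total energy = 822.1 + 1,476 + 22.88 + 1,911 + 1,290 = 5,522 kWh
Cost = 5,522 kWh × $0.327 = $1,805.64 ≈ $1806

$1806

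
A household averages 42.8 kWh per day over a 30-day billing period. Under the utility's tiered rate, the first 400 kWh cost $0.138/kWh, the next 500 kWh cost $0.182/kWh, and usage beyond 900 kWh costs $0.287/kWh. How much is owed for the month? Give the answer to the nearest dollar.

Usage = 42.8 kWh/day × 30 days = 1284 kWh
First 400 kWh × $0.138 = $55.20
Next 500 kWh × $0.182 = $91.00
Remaining 384 kWh × $0.287 = $110.21
Total = $256.41 ≈ $256

$256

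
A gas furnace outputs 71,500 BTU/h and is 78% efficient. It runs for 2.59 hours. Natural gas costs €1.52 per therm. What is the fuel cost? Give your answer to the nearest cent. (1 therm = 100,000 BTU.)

Heat delivered = 71,500 BTU/h × 2.59 h = 185,185 BTU
Gas input = 185,185 / 0.78 = 237,417 BTU
= 237,417 / 100,000 = 2.374 therm
Cost = 2.374 × €1.52/therm = €3.61

€3.61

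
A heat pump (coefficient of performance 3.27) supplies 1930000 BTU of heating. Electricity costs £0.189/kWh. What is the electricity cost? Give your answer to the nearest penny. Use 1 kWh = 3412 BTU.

Heat delivered = 1,930,000 BTU / 3412 = 565.7 kWh
Electrical input = 565.7 kWh / 3.27 = 173 kWh
Cost = 173 × £0.189/kWh = £32.69

£32.69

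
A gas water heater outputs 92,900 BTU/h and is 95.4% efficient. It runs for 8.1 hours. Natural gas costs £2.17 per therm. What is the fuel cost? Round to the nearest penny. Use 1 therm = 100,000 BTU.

£17.12

Heat delivered = 92,900 BTU/h × 8.1 h = 752,490 BTU
Gas input = 752,490 / 0.954 = 788,774 BTU
= 788,774 / 100,000 = 7.888 therm
Cost = 7.888 × £2.17/therm = £17.12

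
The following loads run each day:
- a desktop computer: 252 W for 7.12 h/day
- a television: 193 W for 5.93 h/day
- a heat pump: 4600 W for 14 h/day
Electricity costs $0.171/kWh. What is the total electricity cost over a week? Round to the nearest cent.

$80.60

desktop computer: 252 W × 7.12 h × 7 d = 12,560 Wh = 12.56 kWh
television: 193 W × 5.93 h × 7 d = 8,011 Wh = 8.011 kWh
heat pump: 4600 W × 14 h × 7 d = 450,800 Wh = 450.8 kWh
Total energy = 12.56 + 8.011 + 450.8 = 471.4 kWh
Cost = 471.4 kWh × $0.171 = $80.60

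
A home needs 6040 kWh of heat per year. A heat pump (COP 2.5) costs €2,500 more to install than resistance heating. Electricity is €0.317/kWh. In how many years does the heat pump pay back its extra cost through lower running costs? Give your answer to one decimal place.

Resistance: 6040 kWh × €0.317 = €1,914.68/yr
Heat pump: 6040 / 2.5 = 2416 kWh in → × €0.317 = €765.87/yr
Annual savings = €1,148.81
Payback = €2,500 / €1,148.81 = 2.18 years

2.2 years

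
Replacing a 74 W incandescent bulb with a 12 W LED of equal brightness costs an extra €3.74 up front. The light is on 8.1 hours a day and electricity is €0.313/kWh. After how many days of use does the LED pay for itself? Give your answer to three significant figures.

23.8 days

Power saved = 74 − 12 = 62 W
Daily energy saved = 62 W × 8.1 h = 502.2 Wh = 0.5022 kWh
Daily savings = 0.5022 × €0.313 = €0.1572
Payback = €3.74 / €0.1572 per day = 23.79 days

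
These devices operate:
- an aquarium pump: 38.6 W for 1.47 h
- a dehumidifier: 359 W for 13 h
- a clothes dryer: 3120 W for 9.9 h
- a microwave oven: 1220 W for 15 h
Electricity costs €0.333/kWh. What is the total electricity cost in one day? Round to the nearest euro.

€18

aquarium pump: 38.6 W × 1.47 h = 57 Wh = 0.05674 kWh
dehumidifier: 359 W × 13 h = 4,667 Wh = 4.667 kWh
clothes dryer: 3120 W × 9.9 h = 30,888 Wh = 30.89 kWh
microwave oven: 1220 W × 15 h = 18,300 Wh = 18.3 kWh
Total energy = 0.05674 + 4.667 + 30.89 + 18.3 = 53.91 kWh
Cost = 53.91 kWh × €0.333 = €17.95 ≈ €18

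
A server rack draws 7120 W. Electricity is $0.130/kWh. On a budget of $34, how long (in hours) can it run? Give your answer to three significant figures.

Energy budget = $34 / $0.130 per kWh = 261.5 kWh = 261,538 Wh
Runtime = 261,538 Wh / 7120 W = 36.73 h

36.7 h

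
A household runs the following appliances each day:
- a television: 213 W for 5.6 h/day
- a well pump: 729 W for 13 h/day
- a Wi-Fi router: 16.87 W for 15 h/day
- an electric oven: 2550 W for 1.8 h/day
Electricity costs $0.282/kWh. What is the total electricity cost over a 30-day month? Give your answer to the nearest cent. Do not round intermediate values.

television: 213 W × 5.6 h × 30 d = 35,784 Wh = 35.78 kWh
well pump: 729 W × 13 h × 30 d = 284,310 Wh = 284.3 kWh
Wi-Fi router: 16.87 W × 15 h × 30 d = 7,592 Wh = 7.591 kWh
electric oven: 2550 W × 1.8 h × 30 d = 137,700 Wh = 137.7 kWh
Total energy = 35.78 + 284.3 + 7.591 + 137.7 = 465.4 kWh
Cost = 465.4 kWh × $0.282 = $131.24

$131.24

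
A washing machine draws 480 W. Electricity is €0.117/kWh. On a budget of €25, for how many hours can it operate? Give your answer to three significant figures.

445 h

Energy budget = €25 / €0.117 per kWh = 213.7 kWh = 213,675 Wh
Runtime = 213,675 Wh / 480 W = 445.2 h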